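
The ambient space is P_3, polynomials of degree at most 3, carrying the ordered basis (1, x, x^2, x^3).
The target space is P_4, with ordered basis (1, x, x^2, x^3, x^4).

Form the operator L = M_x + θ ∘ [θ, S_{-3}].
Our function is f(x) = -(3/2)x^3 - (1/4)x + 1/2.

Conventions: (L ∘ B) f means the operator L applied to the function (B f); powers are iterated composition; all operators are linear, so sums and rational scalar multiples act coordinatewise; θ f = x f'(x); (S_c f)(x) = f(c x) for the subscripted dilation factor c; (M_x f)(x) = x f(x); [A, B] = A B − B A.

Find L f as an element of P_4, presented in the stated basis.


the result is g(x) = -(3/2)x^4 - (1/4)x^2 + (1/2)x

M_x f = -(3/2)x^4 - (1/4)x^2 + (1/2)x
S_{-3} f = (81/2)x^3 + (3/4)x + 1/2
θ S_{-3} f = (243/2)x^3 + (3/4)x
θ f = -(9/2)x^3 - (1/4)x
S_{-3} θ f = (243/2)x^3 + (3/4)x
[θ, S_{-3}] f = 0
θ [θ, S_{-3}] f = 0
(M_x + θ ∘ [θ, S_{-3}]) f = -(3/2)x^4 - (1/4)x^2 + (1/2)x


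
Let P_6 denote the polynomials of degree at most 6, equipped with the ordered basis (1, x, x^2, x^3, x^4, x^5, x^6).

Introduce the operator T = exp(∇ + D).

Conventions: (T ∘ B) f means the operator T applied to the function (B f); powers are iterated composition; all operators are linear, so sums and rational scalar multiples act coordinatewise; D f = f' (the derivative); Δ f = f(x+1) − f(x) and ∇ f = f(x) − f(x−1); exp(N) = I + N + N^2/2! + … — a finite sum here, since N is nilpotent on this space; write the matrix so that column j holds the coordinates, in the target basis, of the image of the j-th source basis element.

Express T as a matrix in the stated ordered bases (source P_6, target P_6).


image of 1: 1
image of x: x + 2
image of x^2: x^2 + 4x + 3
image of x^3: x^3 + 6x^2 + 9x + 3
image of x^4: x^4 + 8x^3 + 18x^2 + 12x + 2
image of x^5: x^5 + 10x^4 + 30x^3 + 30x^2 + 10x + 3
image of x^6: x^6 + 12x^5 + 45x^4 + 60x^3 + 30x^2 + 18x + 5
each image's coordinates form column j of the matrix

the matrix is [[1, 2, 3, 3, 2, 3, 5]; [0, 1, 4, 9, 12, 10, 18]; [0, 0, 1, 6, 18, 30, 30]; [0, 0, 0, 1, 8, 30, 60]; [0, 0, 0, 0, 1, 10, 45]; [0, 0, 0, 0, 0, 1, 12]; [0, 0, 0, 0, 0, 0, 1]] (rows listed top to bottom)


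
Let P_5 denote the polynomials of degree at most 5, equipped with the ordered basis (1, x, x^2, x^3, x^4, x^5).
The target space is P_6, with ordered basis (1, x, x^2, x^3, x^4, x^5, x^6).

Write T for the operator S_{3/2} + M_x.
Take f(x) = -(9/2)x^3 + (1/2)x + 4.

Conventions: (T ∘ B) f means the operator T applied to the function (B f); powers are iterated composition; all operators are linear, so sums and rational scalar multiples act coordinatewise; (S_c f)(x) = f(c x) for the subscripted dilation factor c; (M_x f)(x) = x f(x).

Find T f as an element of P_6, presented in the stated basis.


S_{3/2} f = -(243/16)x^3 + (3/4)x + 4
M_x f = -(9/2)x^4 + (1/2)x^2 + 4x
(S_{3/2} + M_x) f = -(9/2)x^4 - (243/16)x^3 + (1/2)x^2 + (19/4)x + 4

the image equals g(x) = -(9/2)x^4 - (243/16)x^3 + (1/2)x^2 + (19/4)x + 4


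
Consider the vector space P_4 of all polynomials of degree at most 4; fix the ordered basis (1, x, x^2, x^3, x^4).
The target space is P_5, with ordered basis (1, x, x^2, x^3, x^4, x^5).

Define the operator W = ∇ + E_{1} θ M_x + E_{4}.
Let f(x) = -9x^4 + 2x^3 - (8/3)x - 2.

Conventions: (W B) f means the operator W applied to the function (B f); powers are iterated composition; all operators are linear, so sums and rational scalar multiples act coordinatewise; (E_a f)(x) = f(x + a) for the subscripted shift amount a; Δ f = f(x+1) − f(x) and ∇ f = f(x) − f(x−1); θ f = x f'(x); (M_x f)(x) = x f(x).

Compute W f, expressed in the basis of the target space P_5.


g(x) = -45x^5 - 226x^4 - 596x^3 - (3562/3)x^2 - (7375/3)x - 6674/3

∇ f = -36x^3 + 60x^2 - 42x + 25/3
M_x f = -9x^5 + 2x^4 - (8/3)x^2 - 2x
θ M_x f = -45x^5 + 8x^4 - (16/3)x^2 - 2x
E_{1} θ M_x f = -45x^5 - 217x^4 - 418x^3 - (1222/3)x^2 - (617/3)x - 133/3
E_{4} f = -9x^4 - 142x^3 - 840x^2 - (6632/3)x - 6566/3
(∇ + E_{1} θ M_x + E_{4}) f = -45x^5 - 226x^4 - 596x^3 - (3562/3)x^2 - (7375/3)x - 6674/3


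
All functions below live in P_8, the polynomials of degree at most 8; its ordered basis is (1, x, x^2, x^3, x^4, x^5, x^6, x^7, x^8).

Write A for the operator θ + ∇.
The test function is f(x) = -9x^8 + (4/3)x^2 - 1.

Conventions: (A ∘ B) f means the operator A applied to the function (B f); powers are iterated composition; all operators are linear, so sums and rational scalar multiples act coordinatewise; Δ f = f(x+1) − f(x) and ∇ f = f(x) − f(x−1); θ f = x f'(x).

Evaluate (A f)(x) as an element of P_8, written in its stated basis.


θ f = -72x^8 + (8/3)x^2
∇ f = -72x^7 + 252x^6 - 504x^5 + 630x^4 - 504x^3 + 252x^2 - (208/3)x + 23/3
(θ + ∇) f = -72x^8 - 72x^7 + 252x^6 - 504x^5 + 630x^4 - 504x^3 + (764/3)x^2 - (208/3)x + 23/3

the result is g(x) = -72x^8 - 72x^7 + 252x^6 - 504x^5 + 630x^4 - 504x^3 + (764/3)x^2 - (208/3)x + 23/3


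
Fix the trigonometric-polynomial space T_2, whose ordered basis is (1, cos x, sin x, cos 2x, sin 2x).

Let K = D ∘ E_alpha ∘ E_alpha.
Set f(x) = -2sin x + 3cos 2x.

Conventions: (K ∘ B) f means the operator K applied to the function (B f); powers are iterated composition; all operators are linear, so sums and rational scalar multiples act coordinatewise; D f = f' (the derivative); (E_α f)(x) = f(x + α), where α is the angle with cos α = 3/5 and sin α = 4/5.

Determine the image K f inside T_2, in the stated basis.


the image equals g(x) = (14/25)cos x + (48/25)sin x + (2016/625)cos 2x + (3162/625)sin 2x

E_alpha f = -(8/5)cos x - (6/5)sin x - (21/25)cos 2x - (72/25)sin 2x
E_alpha E_alpha f = -(48/25)cos x + (14/25)sin x - (1581/625)cos 2x + (1008/625)sin 2x
D E_alpha E_alpha f = (14/25)cos x + (48/25)sin x + (2016/625)cos 2x + (3162/625)sin 2x


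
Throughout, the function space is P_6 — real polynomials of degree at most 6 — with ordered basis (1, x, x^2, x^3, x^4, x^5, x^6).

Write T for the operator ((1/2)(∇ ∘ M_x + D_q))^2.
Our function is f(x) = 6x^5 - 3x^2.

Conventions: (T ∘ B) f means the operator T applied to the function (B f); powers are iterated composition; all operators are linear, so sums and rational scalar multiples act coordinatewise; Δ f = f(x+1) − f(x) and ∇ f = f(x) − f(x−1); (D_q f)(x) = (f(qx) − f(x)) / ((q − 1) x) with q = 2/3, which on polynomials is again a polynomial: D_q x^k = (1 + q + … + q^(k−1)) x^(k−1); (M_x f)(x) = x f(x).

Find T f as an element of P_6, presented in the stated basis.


M_x f = 6x^6 - 3x^3
∇ M_x f = 36x^5 - 90x^4 + 120x^3 - 99x^2 + 45x - 9
D_q f = (422/27)x^4 - 5x
(∇ ∘ M_x + D_q) f = 36x^5 - (2008/27)x^4 + 120x^3 - 99x^2 + 40x - 9
((1/2)(∇ ∘ M_x + D_q)) f = 18x^5 - (1004/27)x^4 + 60x^3 - (99/2)x^2 + 20x - 9/2
M_x ((1/2)(∇ ∘ M_x + D_q)) f = 18x^6 - (1004/27)x^5 + 60x^4 - (99/2)x^3 + 20x^2 - (9/2)x
∇ M_x ((1/2)(∇ ∘ M_x + D_q)) f = 108x^5 - (12310/27)x^4 + (26240/27)x^3 - (62119/54)x^2 + (39011/54)x - 5108/27
D_q ((1/2)(∇ ∘ M_x + D_q)) f = (422/9)x^4 - (65260/729)x^3 + (380/3)x^2 - (165/2)x + 20
(∇ ∘ M_x + D_q) ((1/2)(∇ ∘ M_x + D_q)) f = 108x^5 - (11044/27)x^4 + (643220/729)x^3 - (55279/54)x^2 + (17278/27)x - 4568/27
((1/2)(∇ ∘ M_x + D_q)) ((1/2)(∇ ∘ M_x + D_q)) f = 54x^5 - (5522/27)x^4 + (321610/729)x^3 - (55279/108)x^2 + (8639/27)x - 2284/27

g(x) = 54x^5 - (5522/27)x^4 + (321610/729)x^3 - (55279/108)x^2 + (8639/27)x - 2284/27


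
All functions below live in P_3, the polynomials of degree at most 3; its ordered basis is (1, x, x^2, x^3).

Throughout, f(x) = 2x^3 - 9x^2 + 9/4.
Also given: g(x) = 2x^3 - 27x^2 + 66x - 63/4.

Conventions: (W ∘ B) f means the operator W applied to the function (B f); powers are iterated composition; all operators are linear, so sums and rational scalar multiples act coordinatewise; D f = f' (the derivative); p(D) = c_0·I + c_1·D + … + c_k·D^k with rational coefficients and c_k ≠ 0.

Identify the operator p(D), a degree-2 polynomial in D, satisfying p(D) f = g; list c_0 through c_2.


c_0 = 1, c_1 = -3, c_2 = 1

D^0 f = 2x^3 - 9x^2 + 9/4
D^1 f = 6x^2 - 18x
D^2 f = 12x - 18
matching coefficients of g against c_0 f + c_1 Df + … from the top degree down determines the c_i
solution: c_0 = 1, c_1 = -3, c_2 = 1


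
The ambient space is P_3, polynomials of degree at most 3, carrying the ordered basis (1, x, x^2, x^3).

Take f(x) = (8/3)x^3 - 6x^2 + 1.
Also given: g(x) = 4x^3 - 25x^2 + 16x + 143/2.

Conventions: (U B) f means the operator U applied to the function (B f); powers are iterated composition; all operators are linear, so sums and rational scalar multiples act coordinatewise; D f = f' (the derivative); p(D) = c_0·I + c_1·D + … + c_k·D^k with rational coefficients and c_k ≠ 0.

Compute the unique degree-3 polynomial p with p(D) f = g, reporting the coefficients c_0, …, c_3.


p(D) = (3/2)·I − 2·D − (1/2)·D^2 + 4·D^3, i.e. c_0 = 3/2, c_1 = -2, c_2 = -1/2, c_3 = 4

D^0 f = (8/3)x^3 - 6x^2 + 1
D^1 f = 8x^2 - 12x
D^2 f = 16x - 12
D^3 f = 16
matching coefficients of g against c_0 f + c_1 Df + … from the top degree down determines the c_i
solution: c_0 = 3/2, c_1 = -2, c_2 = -1/2, c_3 = 4


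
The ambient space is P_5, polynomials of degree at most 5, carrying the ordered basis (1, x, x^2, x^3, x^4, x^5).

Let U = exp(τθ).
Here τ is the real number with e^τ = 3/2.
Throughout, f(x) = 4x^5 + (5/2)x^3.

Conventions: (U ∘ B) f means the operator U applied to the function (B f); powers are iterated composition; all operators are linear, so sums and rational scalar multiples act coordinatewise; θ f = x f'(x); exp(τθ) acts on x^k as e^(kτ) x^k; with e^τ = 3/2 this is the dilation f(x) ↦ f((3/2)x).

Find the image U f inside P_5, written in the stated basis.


g(x) = (243/8)x^5 + (135/16)x^3

exp(τθ) x^k = e^(kτ) x^k; with e^τ = 3/2 this sends x^k to (3/2)^k x^k
x^3 ↦ 27/8 x^3
x^5 ↦ 243/32 x^5
applying this coordinatewise to f: exp(τθ) f = (243/8)x^5 + (135/16)x^3


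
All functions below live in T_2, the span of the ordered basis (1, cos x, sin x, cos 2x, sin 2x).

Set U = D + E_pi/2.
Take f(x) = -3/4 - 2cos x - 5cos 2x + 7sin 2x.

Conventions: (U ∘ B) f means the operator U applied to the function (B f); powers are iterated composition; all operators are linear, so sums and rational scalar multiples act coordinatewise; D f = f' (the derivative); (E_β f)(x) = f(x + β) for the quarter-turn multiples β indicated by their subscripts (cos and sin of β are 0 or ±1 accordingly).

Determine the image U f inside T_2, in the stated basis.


g(x) = -3/4 + 4sin x + 19cos 2x + 3sin 2x

D f = 2sin x + 14cos 2x + 10sin 2x
E_pi/2 f = -3/4 + 2sin x + 5cos 2x - 7sin 2x
(D + E_pi/2) f = -3/4 + 4sin x + 19cos 2x + 3sin 2x


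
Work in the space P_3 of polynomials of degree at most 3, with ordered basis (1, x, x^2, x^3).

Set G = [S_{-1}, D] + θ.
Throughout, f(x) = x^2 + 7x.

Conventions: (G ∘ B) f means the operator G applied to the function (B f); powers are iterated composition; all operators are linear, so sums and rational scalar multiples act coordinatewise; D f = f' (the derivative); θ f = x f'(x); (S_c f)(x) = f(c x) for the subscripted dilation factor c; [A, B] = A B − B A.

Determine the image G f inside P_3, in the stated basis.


g(x) = 2x^2 + 3x + 14

D f = 2x + 7
S_{-1} D f = -2x + 7
S_{-1} f = x^2 - 7x
D S_{-1} f = 2x - 7
[S_{-1}, D] f = -4x + 14
θ f = 2x^2 + 7x
([S_{-1}, D] + θ) f = 2x^2 + 3x + 14


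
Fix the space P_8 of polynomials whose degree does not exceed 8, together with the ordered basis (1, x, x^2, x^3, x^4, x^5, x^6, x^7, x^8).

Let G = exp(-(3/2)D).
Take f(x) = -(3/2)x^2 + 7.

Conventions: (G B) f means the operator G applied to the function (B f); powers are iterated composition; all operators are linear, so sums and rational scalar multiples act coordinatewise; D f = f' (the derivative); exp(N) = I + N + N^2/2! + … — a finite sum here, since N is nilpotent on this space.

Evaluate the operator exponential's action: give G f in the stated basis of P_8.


the image equals g(x) = -(3/2)x^2 + (9/2)x + 29/8

order-1 term: (9/2)x
order-2 term: -27/8
the series for exp(-(3/2)D) f terminates at order 2
exp(-(3/2)D) f = -(3/2)x^2 + (9/2)x + 29/8


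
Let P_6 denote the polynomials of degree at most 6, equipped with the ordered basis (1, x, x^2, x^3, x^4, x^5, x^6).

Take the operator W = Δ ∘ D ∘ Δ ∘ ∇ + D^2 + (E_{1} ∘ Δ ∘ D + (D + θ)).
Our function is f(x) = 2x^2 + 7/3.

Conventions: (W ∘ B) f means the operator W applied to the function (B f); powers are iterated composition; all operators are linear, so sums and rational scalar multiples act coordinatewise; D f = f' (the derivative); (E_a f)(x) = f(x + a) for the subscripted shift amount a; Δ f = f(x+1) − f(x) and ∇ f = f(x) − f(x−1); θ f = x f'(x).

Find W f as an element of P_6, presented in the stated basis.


∇ f = 4x - 2
Δ ∇ f = 4
D (Δ ∘ ∇) f = 0
Δ D (Δ ∘ ∇) f = 0
D f = 4x
D D f = 4
D f = 4x
Δ D f = 4
E_{1} Δ D f = 4
D f = 4x
θ f = 4x^2
(D + θ) f = 4x^2 + 4x
(E_{1} ∘ Δ ∘ D + (D + θ)) f = 4x^2 + 4x + 4
(Δ ∘ D ∘ Δ ∘ ∇ + D^2 + (E_{1} ∘ Δ ∘ D + (D + θ))) f = 4x^2 + 4x + 8

g(x) = 4x^2 + 4x + 8


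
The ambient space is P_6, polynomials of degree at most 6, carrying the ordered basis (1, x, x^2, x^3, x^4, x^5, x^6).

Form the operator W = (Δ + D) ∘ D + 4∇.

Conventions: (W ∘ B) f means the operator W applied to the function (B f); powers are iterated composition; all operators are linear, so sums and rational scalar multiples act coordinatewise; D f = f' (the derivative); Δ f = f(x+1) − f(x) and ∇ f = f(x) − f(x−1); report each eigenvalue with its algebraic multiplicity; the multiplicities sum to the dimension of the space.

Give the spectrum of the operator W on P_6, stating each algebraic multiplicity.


λ = 0 (multiplicity 7)

image of 1: 0
image of x: 4
image of x^2: 8x
image of x^3: 12x^2 + 7
image of x^4: 16x^3 + 28x
image of x^5: 20x^4 + 70x^2 + 9
image of x^6: 24x^5 + 140x^3 + 54x + 2
the matrix is upper triangular; its diagonal is (0, 0, 0, 0, 0, 0, 0)
for a triangular matrix the eigenvalues are the diagonal entries, with algebraic multiplicity their repetition count


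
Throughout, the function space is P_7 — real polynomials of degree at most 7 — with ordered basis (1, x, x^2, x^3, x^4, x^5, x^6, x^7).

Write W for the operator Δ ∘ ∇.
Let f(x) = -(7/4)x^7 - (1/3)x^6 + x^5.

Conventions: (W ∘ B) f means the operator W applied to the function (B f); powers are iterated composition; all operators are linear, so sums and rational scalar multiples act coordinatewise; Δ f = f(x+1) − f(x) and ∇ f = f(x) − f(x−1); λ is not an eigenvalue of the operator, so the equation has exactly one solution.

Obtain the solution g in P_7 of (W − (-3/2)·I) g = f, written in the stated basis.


write g with unknown coordinates in the stated basis and equate coefficients in (W − (-3/2)·I) g = f
solving from the highest basis element down gives g = -(7/6)x^7 - (2/9)x^6 + (100/3)x^5 + (40/9)x^4 - 390x^3 - (280/9)x^2 + (4046/3)x + 968/27
check: W g = -49x^5 - (20/3)x^4 + 585x^3 + (140/3)x^2 - 2023x - 484/9
so W g − (-3/2)·g = -(7/4)x^7 - (1/3)x^6 + x^5 = f ✓

g(x) = -(7/6)x^7 - (2/9)x^6 + (100/3)x^5 + (40/9)x^4 - 390x^3 - (280/9)x^2 + (4046/3)x + 968/27


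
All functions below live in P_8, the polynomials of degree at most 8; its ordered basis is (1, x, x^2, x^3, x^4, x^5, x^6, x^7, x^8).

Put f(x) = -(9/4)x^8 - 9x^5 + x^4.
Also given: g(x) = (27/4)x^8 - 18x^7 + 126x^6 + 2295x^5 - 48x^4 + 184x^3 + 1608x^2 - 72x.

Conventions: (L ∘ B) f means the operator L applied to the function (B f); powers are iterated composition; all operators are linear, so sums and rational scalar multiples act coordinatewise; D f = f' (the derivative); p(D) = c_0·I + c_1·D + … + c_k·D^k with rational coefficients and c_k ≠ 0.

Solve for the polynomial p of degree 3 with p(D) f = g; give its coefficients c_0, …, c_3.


D^0 f = -(9/4)x^8 - 9x^5 + x^4
D^1 f = -18x^7 - 45x^4 + 4x^3
D^2 f = -126x^6 - 180x^3 + 12x^2
D^3 f = -756x^5 - 540x^2 + 24x
matching coefficients of g against c_0 f + c_1 Df + … from the top degree down determines the c_i
solution: c_0 = -3, c_1 = 1, c_2 = -1, c_3 = -3

p(D) = -3·I + D − D^2 − 3·D^3, i.e. c_0 = -3, c_1 = 1, c_2 = -1, c_3 = -3


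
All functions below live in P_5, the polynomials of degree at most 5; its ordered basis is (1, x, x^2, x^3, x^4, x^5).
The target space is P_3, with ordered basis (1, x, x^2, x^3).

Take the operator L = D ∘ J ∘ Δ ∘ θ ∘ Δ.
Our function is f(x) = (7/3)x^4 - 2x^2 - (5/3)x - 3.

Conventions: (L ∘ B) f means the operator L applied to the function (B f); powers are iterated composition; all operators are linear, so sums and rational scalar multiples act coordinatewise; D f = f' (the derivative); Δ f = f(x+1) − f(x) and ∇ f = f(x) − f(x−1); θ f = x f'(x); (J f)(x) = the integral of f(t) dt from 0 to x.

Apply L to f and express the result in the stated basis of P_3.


Δ f = (28/3)x^3 + 14x^2 + (16/3)x - 4/3
θ Δ f = 28x^3 + 28x^2 + (16/3)x
Δ θ Δ f = 84x^2 + 140x + 184/3
J (Δ ∘ θ) Δ f = 28x^3 + 70x^2 + (184/3)x
D J (Δ ∘ θ) Δ f = 84x^2 + 140x + 184/3

the image equals g(x) = 84x^2 + 140x + 184/3


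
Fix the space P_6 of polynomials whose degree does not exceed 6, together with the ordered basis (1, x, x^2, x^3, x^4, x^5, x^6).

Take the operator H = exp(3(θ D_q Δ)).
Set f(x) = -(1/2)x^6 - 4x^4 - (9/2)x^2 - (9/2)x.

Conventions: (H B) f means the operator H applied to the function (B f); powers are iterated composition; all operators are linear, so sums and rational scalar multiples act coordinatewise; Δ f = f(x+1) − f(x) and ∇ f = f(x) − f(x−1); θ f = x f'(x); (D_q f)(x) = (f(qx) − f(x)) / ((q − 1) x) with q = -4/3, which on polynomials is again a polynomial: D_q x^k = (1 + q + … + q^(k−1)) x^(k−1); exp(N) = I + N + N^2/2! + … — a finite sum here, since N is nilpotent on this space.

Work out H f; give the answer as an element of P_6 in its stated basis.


g(x) = -(1/2)x^6 - (760/9)x^4 + (125/2)x^3 - (87707/54)x^2 + (2095/12)x

order-1 term: -(724/9)x^4 + (125/2)x^3 - (676/3)x^2 + (63/2)x
order-2 term: -(37648/27)x^2 + (1771/12)x
the series for exp(3(θ D_q Δ)) f terminates at order 2
exp(3(θ D_q Δ)) f = -(1/2)x^6 - (760/9)x^4 + (125/2)x^3 - (87707/54)x^2 + (2095/12)x


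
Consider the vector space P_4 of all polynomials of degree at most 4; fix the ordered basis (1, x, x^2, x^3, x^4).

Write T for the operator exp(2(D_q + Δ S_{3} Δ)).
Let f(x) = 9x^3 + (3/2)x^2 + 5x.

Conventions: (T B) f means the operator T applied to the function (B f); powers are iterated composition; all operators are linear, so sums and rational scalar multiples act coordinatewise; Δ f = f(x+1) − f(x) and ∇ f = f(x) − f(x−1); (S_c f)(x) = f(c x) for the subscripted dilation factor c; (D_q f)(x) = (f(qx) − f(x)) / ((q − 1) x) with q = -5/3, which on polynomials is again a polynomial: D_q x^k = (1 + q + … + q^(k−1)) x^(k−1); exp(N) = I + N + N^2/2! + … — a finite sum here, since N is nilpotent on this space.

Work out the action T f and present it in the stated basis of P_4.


order-1 term: 38x^2 + 970x + 676
order-2 term: -(76/3)x + 1198
order-3 term: -152/9
the series for exp(2(D_q + Δ S_{3} Δ)) f terminates at order 3
exp(2(D_q + Δ S_{3} Δ)) f = 9x^3 + (79/2)x^2 + (2849/3)x + 16714/9

g(x) = 9x^3 + (79/2)x^2 + (2849/3)x + 16714/9


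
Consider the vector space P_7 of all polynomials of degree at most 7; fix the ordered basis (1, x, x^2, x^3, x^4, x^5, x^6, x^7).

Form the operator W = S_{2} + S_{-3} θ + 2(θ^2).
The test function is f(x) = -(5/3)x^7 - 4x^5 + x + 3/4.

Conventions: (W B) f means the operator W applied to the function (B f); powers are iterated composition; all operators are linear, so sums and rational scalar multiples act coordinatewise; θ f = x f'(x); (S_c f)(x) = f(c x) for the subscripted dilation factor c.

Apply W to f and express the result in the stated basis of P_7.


the result is g(x) = (75415/3)x^7 + 4532x^5 + x + 3/4

S_{2} f = -(640/3)x^7 - 128x^5 + 2x + 3/4
θ f = -(35/3)x^7 - 20x^5 + x
S_{-3} θ f = 25515x^7 + 4860x^5 - 3x
θ f = -(35/3)x^7 - 20x^5 + x
θ θ f = -(245/3)x^7 - 100x^5 + x
(2(θ^2)) f = -(490/3)x^7 - 200x^5 + 2x
(S_{2} + S_{-3} θ + 2(θ^2)) f = (75415/3)x^7 + 4532x^5 + x + 3/4


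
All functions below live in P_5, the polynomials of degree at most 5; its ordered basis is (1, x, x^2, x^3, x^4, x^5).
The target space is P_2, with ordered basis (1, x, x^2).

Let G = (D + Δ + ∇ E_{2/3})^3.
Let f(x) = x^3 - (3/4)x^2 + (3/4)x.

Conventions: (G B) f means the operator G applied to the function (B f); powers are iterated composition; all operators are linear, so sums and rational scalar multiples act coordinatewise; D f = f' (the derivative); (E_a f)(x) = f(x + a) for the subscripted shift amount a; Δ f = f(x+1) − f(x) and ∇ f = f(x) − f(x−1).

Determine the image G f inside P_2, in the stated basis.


D f = 3x^2 - (3/2)x + 3/4
Δ f = 3x^2 + (3/2)x + 1
E_{2/3} f = x^3 + (5/4)x^2 + (13/12)x + 25/54
∇ E_{2/3} f = 3x^2 - (1/2)x + 5/6
(D + Δ + ∇ E_{2/3}) f = 9x^2 - (1/2)x + 31/12
D (D + Δ + ∇ E_{2/3}) f = 18x - 1/2
Δ (D + Δ + ∇ E_{2/3}) f = 18x + 17/2
E_{2/3} (D + Δ + ∇ E_{2/3}) f = 9x^2 + (23/2)x + 25/4
∇ E_{2/3} (D + Δ + ∇ E_{2/3}) f = 18x + 5/2
(D + Δ + ∇ E_{2/3}) (D + Δ + ∇ E_{2/3}) f = 54x + 21/2
D (D + Δ + ∇ E_{2/3}) (D + Δ + ∇ E_{2/3}) f = 54
Δ (D + Δ + ∇ E_{2/3}) (D + Δ + ∇ E_{2/3}) f = 54
E_{2/3} (D + Δ + ∇ E_{2/3}) (D + Δ + ∇ E_{2/3}) f = 54x + 93/2
∇ E_{2/3} (D + Δ + ∇ E_{2/3}) (D + Δ + ∇ E_{2/3}) f = 54
(D + Δ + ∇ E_{2/3}) (D + Δ + ∇ E_{2/3}) (D + Δ + ∇ E_{2/3}) f = 162

g(x) = 162


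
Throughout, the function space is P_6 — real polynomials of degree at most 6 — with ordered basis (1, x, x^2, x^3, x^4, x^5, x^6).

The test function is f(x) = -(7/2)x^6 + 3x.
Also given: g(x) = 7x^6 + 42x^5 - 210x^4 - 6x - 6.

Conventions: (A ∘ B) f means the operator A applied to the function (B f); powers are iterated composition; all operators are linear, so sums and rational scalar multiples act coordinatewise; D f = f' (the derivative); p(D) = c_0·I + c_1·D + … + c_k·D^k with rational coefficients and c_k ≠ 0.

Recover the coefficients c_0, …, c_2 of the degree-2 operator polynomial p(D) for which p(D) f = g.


D^0 f = -(7/2)x^6 + 3x
D^1 f = -21x^5 + 3
D^2 f = -105x^4
matching coefficients of g against c_0 f + c_1 Df + … from the top degree down determines the c_i
solution: c_0 = -2, c_1 = -2, c_2 = 2

c_0 = -2, c_1 = -2, c_2 = 2


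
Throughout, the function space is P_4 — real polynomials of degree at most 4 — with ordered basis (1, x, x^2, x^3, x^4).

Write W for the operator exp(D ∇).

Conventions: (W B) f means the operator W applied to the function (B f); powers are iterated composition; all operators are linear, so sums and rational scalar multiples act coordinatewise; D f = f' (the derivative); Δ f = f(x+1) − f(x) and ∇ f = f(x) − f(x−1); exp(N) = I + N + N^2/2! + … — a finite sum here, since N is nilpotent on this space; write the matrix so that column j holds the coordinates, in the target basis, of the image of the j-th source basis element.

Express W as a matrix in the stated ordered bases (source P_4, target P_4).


the matrix is [[1, 0, 2, -3, 16]; [0, 1, 0, 6, -12]; [0, 0, 1, 0, 12]; [0, 0, 0, 1, 0]; [0, 0, 0, 0, 1]] (rows listed top to bottom)

image of 1: 1
image of x: x
image of x^2: x^2 + 2
image of x^3: x^3 + 6x - 3
image of x^4: x^4 + 12x^2 - 12x + 16
each image's coordinates form column j of the matrix


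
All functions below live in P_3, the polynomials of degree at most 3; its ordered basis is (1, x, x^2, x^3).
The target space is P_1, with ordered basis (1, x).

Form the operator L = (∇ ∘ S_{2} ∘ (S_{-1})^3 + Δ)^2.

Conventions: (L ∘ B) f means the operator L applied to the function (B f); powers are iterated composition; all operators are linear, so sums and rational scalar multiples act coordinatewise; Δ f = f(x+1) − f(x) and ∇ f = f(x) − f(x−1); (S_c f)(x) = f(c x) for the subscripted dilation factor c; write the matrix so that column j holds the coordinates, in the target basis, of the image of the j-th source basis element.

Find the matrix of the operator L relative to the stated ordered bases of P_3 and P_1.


the matrix is [[0, 0, -10, 36]; [0, 0, 0, -210]] (rows listed top to bottom)

image of 1: 0
image of x: 0
image of x^2: -10
image of x^3: -210x + 36
each image's coordinates form column j of the matrix


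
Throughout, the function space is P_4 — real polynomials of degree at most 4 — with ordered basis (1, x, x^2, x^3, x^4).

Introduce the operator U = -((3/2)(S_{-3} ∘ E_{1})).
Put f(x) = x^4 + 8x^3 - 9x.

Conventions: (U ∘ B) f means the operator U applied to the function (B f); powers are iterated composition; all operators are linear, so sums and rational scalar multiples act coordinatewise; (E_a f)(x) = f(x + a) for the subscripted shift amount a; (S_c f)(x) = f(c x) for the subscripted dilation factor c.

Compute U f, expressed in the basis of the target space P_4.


the result is g(x) = -(243/2)x^4 + 486x^3 - 405x^2 + (171/2)x

E_{1} f = x^4 + 12x^3 + 30x^2 + 19x
S_{-3} E_{1} f = 81x^4 - 324x^3 + 270x^2 - 57x
((3/2)(S_{-3} ∘ E_{1})) f = (243/2)x^4 - 486x^3 + 405x^2 - (171/2)x
(-((3/2)(S_{-3} ∘ E_{1}))) f = -(243/2)x^4 + 486x^3 - 405x^2 + (171/2)x


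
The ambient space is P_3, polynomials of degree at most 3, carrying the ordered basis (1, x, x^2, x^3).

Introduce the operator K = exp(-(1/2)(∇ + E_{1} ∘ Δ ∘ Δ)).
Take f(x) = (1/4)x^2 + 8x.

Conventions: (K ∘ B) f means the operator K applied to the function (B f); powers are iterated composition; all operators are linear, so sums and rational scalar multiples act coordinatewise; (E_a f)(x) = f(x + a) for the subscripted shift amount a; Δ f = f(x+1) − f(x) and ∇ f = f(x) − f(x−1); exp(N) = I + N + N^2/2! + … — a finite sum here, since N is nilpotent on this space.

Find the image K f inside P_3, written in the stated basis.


order-1 term: -(1/4)x - 33/8
order-2 term: 1/16
the series for exp(-(1/2)(∇ + E_{1} ∘ Δ ∘ Δ)) f terminates at order 2
exp(-(1/2)(∇ + E_{1} ∘ Δ ∘ Δ)) f = (1/4)x^2 + (31/4)x - 65/16

the image equals g(x) = (1/4)x^2 + (31/4)x - 65/16


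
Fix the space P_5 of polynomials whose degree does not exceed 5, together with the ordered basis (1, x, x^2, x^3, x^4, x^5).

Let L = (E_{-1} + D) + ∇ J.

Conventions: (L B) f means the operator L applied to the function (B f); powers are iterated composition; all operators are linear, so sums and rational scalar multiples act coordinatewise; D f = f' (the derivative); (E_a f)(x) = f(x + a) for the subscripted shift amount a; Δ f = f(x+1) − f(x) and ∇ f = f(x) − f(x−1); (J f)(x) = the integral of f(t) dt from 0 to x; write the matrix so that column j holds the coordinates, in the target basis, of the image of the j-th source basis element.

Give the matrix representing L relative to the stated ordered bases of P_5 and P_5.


the matrix is [[2, -1/2, 4/3, -5/4, 6/5, -7/6]; [0, 2, -1, 4, -5, 6]; [0, 0, 2, -3/2, 8, -25/2]; [0, 0, 0, 2, -2, 40/3]; [0, 0, 0, 0, 2, -5/2]; [0, 0, 0, 0, 0, 2]] (rows listed top to bottom)

image of 1: 2
image of x: 2x - 1/2
image of x^2: 2x^2 - x + 4/3
image of x^3: 2x^3 - (3/2)x^2 + 4x - 5/4
image of x^4: 2x^4 - 2x^3 + 8x^2 - 5x + 6/5
image of x^5: 2x^5 - (5/2)x^4 + (40/3)x^3 - (25/2)x^2 + 6x - 7/6
each image's coordinates form column j of the matrix


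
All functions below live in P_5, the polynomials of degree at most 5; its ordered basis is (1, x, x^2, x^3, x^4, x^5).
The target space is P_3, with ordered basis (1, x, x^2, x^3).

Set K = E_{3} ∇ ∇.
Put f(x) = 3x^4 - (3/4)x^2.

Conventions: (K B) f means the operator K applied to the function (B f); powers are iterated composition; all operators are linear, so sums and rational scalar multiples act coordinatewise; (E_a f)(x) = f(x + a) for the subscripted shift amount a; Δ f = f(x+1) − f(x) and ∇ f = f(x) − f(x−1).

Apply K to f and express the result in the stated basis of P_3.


∇ f = 12x^3 - 18x^2 + (21/2)x - 9/4
∇ ∇ f = 36x^2 - 72x + 81/2
E_{3} ∇ ∇ f = 36x^2 + 144x + 297/2

the result is g(x) = 36x^2 + 144x + 297/2


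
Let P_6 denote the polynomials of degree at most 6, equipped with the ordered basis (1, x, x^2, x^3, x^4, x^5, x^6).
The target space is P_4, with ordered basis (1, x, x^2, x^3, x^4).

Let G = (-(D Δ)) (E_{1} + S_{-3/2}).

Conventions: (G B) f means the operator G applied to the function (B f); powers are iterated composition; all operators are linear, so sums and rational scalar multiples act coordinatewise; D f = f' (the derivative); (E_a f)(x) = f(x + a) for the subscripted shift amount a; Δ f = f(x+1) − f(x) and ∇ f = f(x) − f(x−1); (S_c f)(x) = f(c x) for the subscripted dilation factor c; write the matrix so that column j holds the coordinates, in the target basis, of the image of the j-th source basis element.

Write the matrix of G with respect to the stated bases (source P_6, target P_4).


image of 1: 0
image of x: 0
image of x^2: -13/2
image of x^3: (57/4)x + 9/8
image of x^4: -(291/4)x^2 - (387/4)x - 193/4
image of x^5: (1055/8)x^3 + (2205/16)x^2 + (95/8)x - 1185/32
image of x^6: -(11895/32)x^4 - (13815/16)x^3 - (17655/16)x^2 - (25335/32)x - 8139/32
each image's coordinates form column j of the matrix

the matrix is [[0, 0, -13/2, 9/8, -193/4, -1185/32, -8139/32]; [0, 0, 0, 57/4, -387/4, 95/8, -25335/32]; [0, 0, 0, 0, -291/4, 2205/16, -17655/16]; [0, 0, 0, 0, 0, 1055/8, -13815/16]; [0, 0, 0, 0, 0, 0, -11895/32]] (rows listed top to bottom)


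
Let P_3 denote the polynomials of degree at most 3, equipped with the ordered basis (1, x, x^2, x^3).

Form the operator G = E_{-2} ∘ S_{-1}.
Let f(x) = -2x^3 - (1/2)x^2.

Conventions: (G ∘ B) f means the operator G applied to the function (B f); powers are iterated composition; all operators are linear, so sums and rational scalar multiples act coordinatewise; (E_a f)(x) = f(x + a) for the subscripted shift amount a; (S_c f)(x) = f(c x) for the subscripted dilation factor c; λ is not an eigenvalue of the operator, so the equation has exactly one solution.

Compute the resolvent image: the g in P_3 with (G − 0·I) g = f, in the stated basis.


g(x) = 2x^3 - (25/2)x^2 + 26x - 18

write g with unknown coordinates in the stated basis and equate coefficients in (G − 0·I) g = f
solving from the highest basis element down gives g = 2x^3 - (25/2)x^2 + 26x - 18
check: G g = -2x^3 - (1/2)x^2
so G g − 0·g = -2x^3 - (1/2)x^2 = f ✓


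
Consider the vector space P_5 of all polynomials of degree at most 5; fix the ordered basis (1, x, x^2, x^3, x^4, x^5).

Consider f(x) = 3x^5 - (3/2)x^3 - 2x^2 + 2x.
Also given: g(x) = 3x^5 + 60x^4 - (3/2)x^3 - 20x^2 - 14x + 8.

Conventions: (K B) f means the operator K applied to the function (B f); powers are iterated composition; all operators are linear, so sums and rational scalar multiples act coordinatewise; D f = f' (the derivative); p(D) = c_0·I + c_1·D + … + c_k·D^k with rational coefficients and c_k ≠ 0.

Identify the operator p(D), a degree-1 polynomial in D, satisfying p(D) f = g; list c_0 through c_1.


c_0 = 1, c_1 = 4

D^0 f = 3x^5 - (3/2)x^3 - 2x^2 + 2x
D^1 f = 15x^4 - (9/2)x^2 - 4x + 2
matching coefficients of g against c_0 f + c_1 Df + … from the top degree down determines the c_i
solution: c_0 = 1, c_1 = 4


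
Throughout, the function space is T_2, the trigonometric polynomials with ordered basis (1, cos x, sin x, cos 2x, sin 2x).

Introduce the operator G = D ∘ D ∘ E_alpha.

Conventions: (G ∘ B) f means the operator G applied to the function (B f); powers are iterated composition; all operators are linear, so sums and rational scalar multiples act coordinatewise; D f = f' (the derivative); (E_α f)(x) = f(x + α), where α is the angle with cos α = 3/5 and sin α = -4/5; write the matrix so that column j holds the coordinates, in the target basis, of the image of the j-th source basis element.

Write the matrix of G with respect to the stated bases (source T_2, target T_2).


the matrix is [[0, 0, 0, 0, 0]; [0, -3/5, 4/5, 0, 0]; [0, -4/5, -3/5, 0, 0]; [0, 0, 0, 28/25, 96/25]; [0, 0, 0, -96/25, 28/25]] (rows listed top to bottom)

image of 1: 0
image of cos x: -(3/5)cos x - (4/5)sin x
image of sin x: (4/5)cos x - (3/5)sin x
image of cos 2x: (28/25)cos 2x - (96/25)sin 2x
image of sin 2x: (96/25)cos 2x + (28/25)sin 2x
each image's coordinates form column j of the matrix


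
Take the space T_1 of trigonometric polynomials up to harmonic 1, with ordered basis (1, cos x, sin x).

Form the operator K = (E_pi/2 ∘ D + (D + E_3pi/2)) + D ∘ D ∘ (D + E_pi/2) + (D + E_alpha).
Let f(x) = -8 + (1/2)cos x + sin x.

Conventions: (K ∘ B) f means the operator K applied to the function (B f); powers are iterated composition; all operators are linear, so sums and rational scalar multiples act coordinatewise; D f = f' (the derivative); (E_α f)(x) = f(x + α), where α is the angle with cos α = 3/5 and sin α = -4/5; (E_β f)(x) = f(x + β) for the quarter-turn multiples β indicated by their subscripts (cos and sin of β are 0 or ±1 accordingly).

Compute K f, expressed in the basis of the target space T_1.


D f = cos x - (1/2)sin x
E_pi/2 D f = -(1/2)cos x - sin x
D f = cos x - (1/2)sin x
E_3pi/2 f = -8 - cos x + (1/2)sin x
(D + E_3pi/2) f = -8
(E_pi/2 ∘ D + (D + E_3pi/2)) f = -8 - (1/2)cos x - sin x
D f = cos x - (1/2)sin x
E_pi/2 f = -8 + cos x - (1/2)sin x
(D + E_pi/2) f = -8 + 2cos x - sin x
D (D + E_pi/2) f = -cos x - 2sin x
D D (D + E_pi/2) f = -2cos x + sin x
D f = cos x - (1/2)sin x
E_alpha f = -8 - (1/2)cos x + sin x
(D + E_alpha) f = -8 + (1/2)cos x + (1/2)sin x
((E_pi/2 ∘ D + (D + E_3pi/2)) + D ∘ D ∘ (D + E_pi/2) + (D + E_alpha)) f = -16 - 2cos x + (1/2)sin x

the result is g(x) = -16 - 2cos x + (1/2)sin x


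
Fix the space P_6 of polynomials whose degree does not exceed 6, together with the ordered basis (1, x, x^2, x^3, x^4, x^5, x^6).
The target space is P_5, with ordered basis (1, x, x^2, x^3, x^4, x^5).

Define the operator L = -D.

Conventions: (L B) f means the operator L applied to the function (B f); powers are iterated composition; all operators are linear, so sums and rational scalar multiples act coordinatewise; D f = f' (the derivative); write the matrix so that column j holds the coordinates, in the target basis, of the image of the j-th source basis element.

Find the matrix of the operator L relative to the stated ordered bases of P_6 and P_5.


image of 1: 0
image of x: -1
image of x^2: -2x
image of x^3: -3x^2
image of x^4: -4x^3
image of x^5: -5x^4
image of x^6: -6x^5
each image's coordinates form column j of the matrix

the matrix is [[0, -1, 0, 0, 0, 0, 0]; [0, 0, -2, 0, 0, 0, 0]; [0, 0, 0, -3, 0, 0, 0]; [0, 0, 0, 0, -4, 0, 0]; [0, 0, 0, 0, 0, -5, 0]; [0, 0, 0, 0, 0, 0, -6]] (rows listed top to bottom)


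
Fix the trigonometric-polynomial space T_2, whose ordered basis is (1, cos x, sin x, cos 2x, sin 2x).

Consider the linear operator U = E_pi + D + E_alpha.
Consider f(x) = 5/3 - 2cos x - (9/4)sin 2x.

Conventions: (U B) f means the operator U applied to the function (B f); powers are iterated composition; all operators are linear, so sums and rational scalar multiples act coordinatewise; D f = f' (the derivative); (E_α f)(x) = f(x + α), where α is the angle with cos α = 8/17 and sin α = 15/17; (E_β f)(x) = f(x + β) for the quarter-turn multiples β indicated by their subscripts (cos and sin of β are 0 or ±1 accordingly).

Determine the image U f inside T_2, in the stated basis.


the result is g(x) = 10/3 + (18/17)cos x + (64/17)sin x - (3681/578)cos 2x - (288/289)sin 2x

E_pi f = 5/3 + 2cos x - (9/4)sin 2x
D f = 2sin x - (9/2)cos 2x
E_alpha f = 5/3 - (16/17)cos x + (30/17)sin x - (540/289)cos 2x + (1449/1156)sin 2x
(E_pi + D + E_alpha) f = 10/3 + (18/17)cos x + (64/17)sin x - (3681/578)cos 2x - (288/289)sin 2x


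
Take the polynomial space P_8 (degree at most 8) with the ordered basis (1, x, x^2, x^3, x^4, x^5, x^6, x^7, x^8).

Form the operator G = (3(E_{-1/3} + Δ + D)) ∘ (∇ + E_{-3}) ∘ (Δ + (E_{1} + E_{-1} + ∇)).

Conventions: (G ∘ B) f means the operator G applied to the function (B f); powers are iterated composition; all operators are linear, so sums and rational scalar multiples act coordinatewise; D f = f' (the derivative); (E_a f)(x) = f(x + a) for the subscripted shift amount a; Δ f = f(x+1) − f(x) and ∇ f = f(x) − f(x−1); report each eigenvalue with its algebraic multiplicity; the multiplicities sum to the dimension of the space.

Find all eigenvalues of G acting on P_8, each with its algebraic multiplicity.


λ = 6 (multiplicity 9)

image of 1: 6
image of x: 6x + 4
image of x^2: 6x^2 + 8x + 50/3
image of x^3: 6x^3 + 12x^2 + 50x + 844/9
image of x^4: 6x^4 + 16x^3 + 100x^2 + (3376/9)x + 134/27
image of x^5: 6x^5 + 20x^4 + (500/3)x^3 + (8440/9)x^2 + (670/27)x + 37408/81
image of x^6: 6x^6 + 24x^5 + 250x^4 + (16880/9)x^3 + (670/9)x^2 + (74816/27)x - 37222/243
image of x^7: 6x^7 + 28x^6 + 350x^5 + (29540/9)x^4 + (4690/27)x^3 + (261856/27)x^2 - (260554/243)x + 1449964/729
image of x^8: 6x^8 + 32x^7 + (1400/3)x^6 + (47264/9)x^5 + (9380/27)x^4 + (2094848/81)x^3 - (1042216/243)x^2 + (11599712/729)x - 1814962/2187
the matrix is upper triangular; its diagonal is (6, 6, 6, 6, 6, 6, 6, 6, 6)
for a triangular matrix the eigenvalues are the diagonal entries, with algebraic multiplicity their repetition count


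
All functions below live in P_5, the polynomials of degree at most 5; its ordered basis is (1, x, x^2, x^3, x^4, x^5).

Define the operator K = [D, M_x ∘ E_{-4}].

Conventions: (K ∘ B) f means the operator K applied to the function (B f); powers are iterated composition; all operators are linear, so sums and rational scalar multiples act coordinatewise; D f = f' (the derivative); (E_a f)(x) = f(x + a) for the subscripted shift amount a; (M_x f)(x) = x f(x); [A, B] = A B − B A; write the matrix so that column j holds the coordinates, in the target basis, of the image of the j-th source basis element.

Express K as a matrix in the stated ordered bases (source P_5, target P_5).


the matrix is [[1, -4, 16, -64, 256, -1024]; [0, 1, -8, 48, -256, 1280]; [0, 0, 1, -12, 96, -640]; [0, 0, 0, 1, -16, 160]; [0, 0, 0, 0, 1, -20]; [0, 0, 0, 0, 0, 1]] (rows listed top to bottom)

image of 1: 1
image of x: x - 4
image of x^2: x^2 - 8x + 16
image of x^3: x^3 - 12x^2 + 48x - 64
image of x^4: x^4 - 16x^3 + 96x^2 - 256x + 256
image of x^5: x^5 - 20x^4 + 160x^3 - 640x^2 + 1280x - 1024
each image's coordinates form column j of the matrix


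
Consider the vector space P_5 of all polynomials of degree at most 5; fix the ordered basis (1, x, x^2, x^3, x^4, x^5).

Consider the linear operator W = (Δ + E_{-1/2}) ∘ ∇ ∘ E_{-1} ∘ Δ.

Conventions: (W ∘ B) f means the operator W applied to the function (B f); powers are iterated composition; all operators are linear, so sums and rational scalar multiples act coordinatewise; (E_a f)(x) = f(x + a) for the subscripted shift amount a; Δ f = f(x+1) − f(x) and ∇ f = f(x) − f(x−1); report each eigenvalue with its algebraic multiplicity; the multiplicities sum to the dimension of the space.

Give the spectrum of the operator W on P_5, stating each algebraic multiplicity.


λ = 0 (multiplicity 6)

image of 1: 0
image of x: 0
image of x^2: 2
image of x^3: 6x - 3
image of x^4: 12x^2 - 12x + 17
image of x^5: 20x^3 - 30x^2 + 85x - 105/2
the matrix is upper triangular; its diagonal is (0, 0, 0, 0, 0, 0)
for a triangular matrix the eigenvalues are the diagonal entries, with algebraic multiplicity their repetition count


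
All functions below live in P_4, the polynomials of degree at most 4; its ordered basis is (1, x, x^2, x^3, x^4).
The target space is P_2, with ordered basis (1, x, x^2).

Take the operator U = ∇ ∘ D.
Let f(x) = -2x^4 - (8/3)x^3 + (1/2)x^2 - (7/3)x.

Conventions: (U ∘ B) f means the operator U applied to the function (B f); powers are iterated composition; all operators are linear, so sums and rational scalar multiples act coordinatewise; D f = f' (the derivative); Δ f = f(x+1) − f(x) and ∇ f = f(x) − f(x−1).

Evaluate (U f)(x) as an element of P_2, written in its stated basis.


D f = -8x^3 - 8x^2 + x - 7/3
∇ D f = -24x^2 + 8x + 1

the result is g(x) = -24x^2 + 8x + 1
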